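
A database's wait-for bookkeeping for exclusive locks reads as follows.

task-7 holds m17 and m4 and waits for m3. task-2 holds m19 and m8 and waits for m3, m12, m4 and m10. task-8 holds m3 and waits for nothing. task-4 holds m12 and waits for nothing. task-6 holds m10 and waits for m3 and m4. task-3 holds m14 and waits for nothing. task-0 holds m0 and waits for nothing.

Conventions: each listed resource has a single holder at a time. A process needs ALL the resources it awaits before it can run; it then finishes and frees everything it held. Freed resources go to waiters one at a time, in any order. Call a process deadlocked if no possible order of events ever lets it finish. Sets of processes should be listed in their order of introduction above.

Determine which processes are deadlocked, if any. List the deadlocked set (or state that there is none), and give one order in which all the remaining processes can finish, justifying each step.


No process is deadlocked.
Key observation: the wait graph is acyclic; completion cascades from the unblocked processes through everyone else.
A valid finishing order for the others: task-0, task-3, task-8, task-7, task-4, task-6, task-2.
Verifying each step:
  task-0 waits on nothing -> runs at once and releases m0
  task-3 waits on nothing -> runs at once and releases m14
  task-8 waits on nothing -> runs at once and releases m3
  task-7: everything it awaited (m3) is free; runs, freeing m17 and m4
  task-4 waits on nothing -> runs at once and releases m12
  task-6: everything it awaited (m3 and m4) is free; runs, freeing m10
  task-2: everything it awaited (m3, m12, m4 and m10) is free; runs, freeing m19 and m8


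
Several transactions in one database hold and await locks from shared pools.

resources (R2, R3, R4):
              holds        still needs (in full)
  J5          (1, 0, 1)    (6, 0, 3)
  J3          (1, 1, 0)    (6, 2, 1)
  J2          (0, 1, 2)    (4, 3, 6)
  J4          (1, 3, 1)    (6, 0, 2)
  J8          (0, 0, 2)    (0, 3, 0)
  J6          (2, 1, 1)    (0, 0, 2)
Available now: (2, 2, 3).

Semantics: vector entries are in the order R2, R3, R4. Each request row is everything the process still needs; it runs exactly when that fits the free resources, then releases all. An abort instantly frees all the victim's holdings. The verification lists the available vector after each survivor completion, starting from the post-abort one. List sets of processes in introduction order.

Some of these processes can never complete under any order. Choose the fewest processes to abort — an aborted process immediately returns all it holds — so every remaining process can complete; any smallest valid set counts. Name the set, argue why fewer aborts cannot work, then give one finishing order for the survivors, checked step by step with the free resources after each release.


The answer: abort J3 and J4.
Key observation: before aborting J3 and J4, J5 was permanently blocked — no order could ever run it; afterwards it completes at step 4.
Why nothing smaller works — every single abort fails: J5 alone leaves J3 blocked (short on R2); J3 alone leaves J5 blocked (short on R2); J2 alone leaves J5 blocked (short on R2); J4 alone leaves J5 blocked (short on R2); J8 alone leaves J5 blocked (short on R2); J6 alone leaves J5 blocked (short on R2).
Survivors finish in the order: J6, J8, J2, J5. Check, step by step (pool after the aborts first):
  pool = (4, 6, 4)
  J6 needs (0, 0, 2) <= (4, 6, 4) -> finishes; pool += (2, 1, 1) = (6, 7, 5)
  J8 needs (0, 3, 0) <= (6, 7, 5) -> finishes; pool += (0, 0, 2) = (6, 7, 7)
  J2 needs (4, 3, 6) <= (6, 7, 7) -> finishes; pool += (0, 1, 2) = (6, 8, 9)
  J5 needs (6, 0, 3) <= (6, 8, 9) -> finishes; pool += (1, 0, 1) = (7, 8, 10)


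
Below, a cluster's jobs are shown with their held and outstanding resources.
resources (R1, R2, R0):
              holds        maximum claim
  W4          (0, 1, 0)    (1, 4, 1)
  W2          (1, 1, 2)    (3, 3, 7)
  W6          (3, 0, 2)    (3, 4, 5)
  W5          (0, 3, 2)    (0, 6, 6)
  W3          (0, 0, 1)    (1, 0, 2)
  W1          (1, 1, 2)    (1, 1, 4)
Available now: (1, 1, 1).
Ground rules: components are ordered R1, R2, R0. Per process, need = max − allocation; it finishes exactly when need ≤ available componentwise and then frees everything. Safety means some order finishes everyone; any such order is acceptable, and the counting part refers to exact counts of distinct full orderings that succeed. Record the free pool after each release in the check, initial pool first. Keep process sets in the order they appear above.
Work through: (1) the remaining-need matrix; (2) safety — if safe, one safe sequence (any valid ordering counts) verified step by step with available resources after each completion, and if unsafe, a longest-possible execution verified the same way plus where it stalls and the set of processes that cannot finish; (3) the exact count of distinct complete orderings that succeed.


(1) Remaining need (order R1, R2, R0):
  W4: (1, 3, 1)
  W2: (2, 2, 5)
  W6: (0, 4, 3)
  W5: (0, 3, 4)
  W3: (1, 0, 1)
  W1: (0, 0, 2)
(2) The state is UNSAFE.
Key observation: after W3, W1 the pool peaks at (2, 2, 4), and each blocked process is short somewhere: W4 on R2; W2 on R0; W6 on R2; W5 on R2.
The run W3, W1 cannot be extended any further. Step-by-step check:
  pool = (1, 1, 1)
  run W3 (needs (1, 0, 1), free (1, 1, 1)); after release of (0, 0, 1) the pool is (1, 1, 2)
  run W1 (needs (0, 0, 2), free (1, 1, 2)); after release of (1, 1, 2) the pool is (2, 2, 4)
  W4 still needs (1, 3, 1) but only (2, 2, 4) is free — short on R2
  W2 still needs (2, 2, 5) but only (2, 2, 4) is free — short on R0
  W6 still needs (0, 4, 3) but only (2, 2, 4) is free — short on R2
  W5 still needs (0, 3, 4) but only (2, 2, 4) is free — short on R2
Processes that can never finish: W4, W2, W6 and W5.
(3) Exactly 0 of the possible complete orderings are safe sequences.


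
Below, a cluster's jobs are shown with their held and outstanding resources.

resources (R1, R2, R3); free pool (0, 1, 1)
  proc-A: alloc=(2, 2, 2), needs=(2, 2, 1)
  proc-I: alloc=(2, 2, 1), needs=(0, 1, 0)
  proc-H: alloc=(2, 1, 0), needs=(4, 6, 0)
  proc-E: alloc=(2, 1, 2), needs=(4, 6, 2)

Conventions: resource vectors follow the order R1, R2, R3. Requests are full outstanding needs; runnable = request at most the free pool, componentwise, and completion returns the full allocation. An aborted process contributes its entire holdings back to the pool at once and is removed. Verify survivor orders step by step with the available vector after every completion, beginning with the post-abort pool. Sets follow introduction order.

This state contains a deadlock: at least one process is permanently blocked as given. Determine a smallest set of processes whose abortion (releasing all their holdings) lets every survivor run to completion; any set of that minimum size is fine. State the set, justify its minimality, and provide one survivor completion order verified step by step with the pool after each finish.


Abort proc-H.
Key observation: the returned (2, 1, 0) from proc-H is what brings proc-E — unrunnable before, under any order — into play at step 3.
Minimality: the empty abort set fails — the state is deadlocked as it stands.
Survivors finish in the order: proc-I, proc-A, proc-E. Verifying each step (pool after the aborts first):
  pool = (2, 2, 1)
  proc-I: need (0, 1, 0) fits (2, 2, 1); releases (2, 2, 1), pool now (4, 4, 2)
  proc-A: need (2, 2, 1) fits (4, 4, 2); releases (2, 2, 2), pool now (6, 6, 4)
  proc-E: need (4, 6, 2) fits (6, 6, 4); releases (2, 1, 2), pool now (8, 7, 6)


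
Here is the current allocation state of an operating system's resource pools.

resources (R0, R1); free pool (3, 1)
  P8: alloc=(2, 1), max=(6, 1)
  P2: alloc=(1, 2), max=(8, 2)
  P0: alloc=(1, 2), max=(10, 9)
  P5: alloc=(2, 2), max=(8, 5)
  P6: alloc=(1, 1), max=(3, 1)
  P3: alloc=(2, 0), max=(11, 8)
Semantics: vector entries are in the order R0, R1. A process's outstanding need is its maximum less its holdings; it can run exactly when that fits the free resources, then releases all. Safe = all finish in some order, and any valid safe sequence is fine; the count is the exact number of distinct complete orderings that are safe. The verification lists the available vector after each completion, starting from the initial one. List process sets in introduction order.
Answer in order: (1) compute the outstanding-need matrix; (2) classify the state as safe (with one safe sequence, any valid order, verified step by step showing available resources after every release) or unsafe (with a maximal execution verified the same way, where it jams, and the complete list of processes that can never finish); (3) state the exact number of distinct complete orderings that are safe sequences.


(1) Outstanding need per process (order R0, R1):
  P8: (4, 0)
  P2: (7, 0)
  P0: (9, 7)
  P5: (6, 3)
  P6: (2, 0)
  P3: (9, 8)
(2) SAFE, for example via the order P6, P8, P5, P2, P0, P3.
Key observation: P8 marks the first exact bind of the order: its need (4, 0) fits the free (4, 2) with zero slack on a requested resource.
Step-by-step check:
  pool = (3, 1)
  P6 needs (2, 0) <= (3, 1) -> finishes; pool += (1, 1) = (4, 2)
  P8 needs (4, 0) <= (4, 2) -> finishes; pool += (2, 1) = (6, 3)
  P5 needs (6, 3) <= (6, 3) -> finishes; pool += (2, 2) = (8, 5)
  P2 needs (7, 0) <= (8, 5) -> finishes; pool += (1, 2) = (9, 7)
  P0 needs (9, 7) <= (9, 7) -> finishes; pool += (1, 2) = (10, 9)
  P3 needs (9, 8) <= (10, 9) -> finishes; pool += (2, 0) = (12, 9)
(3) Precisely 1 of the possible complete orderings is a safe sequence.


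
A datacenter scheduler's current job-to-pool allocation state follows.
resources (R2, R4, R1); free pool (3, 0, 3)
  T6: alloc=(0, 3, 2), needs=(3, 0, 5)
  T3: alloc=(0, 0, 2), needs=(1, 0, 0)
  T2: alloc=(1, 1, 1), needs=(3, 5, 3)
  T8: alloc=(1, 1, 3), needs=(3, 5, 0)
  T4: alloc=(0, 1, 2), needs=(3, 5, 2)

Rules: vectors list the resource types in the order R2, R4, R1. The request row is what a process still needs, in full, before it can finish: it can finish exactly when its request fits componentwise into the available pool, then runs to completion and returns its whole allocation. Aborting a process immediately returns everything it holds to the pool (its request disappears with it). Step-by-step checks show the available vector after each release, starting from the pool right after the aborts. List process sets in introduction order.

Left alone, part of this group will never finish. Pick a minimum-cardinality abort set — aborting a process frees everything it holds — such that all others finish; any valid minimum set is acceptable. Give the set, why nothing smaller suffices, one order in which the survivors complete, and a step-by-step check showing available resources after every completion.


Abort T2 and T8.
Key observation: aborting T2 and T8 returns (2, 2, 4), and T4 — hopeless before — runs at step 3 with the returned capacity in the pool.
Why nothing smaller works — every single abort fails: T6 alone leaves T2 blocked (short on R4); T3 alone leaves T2 blocked (short on R4); T2 alone leaves T8 blocked (short on R4); T8 alone leaves T2 blocked (short on R4); T4 alone leaves T2 blocked (short on R4).
One survivor order: T6, T3, T4. Walking it through (post-abort pool first):
  pool = (5, 2, 7)
  T6 needs (3, 0, 5) <= (5, 2, 7) -> finishes; pool += (0, 3, 2) = (5, 5, 9)
  T3 needs (1, 0, 0) <= (5, 5, 9) -> finishes; pool += (0, 0, 2) = (5, 5, 11)
  T4 needs (3, 5, 2) <= (5, 5, 11) -> finishes; pool += (0, 1, 2) = (5, 6, 13)


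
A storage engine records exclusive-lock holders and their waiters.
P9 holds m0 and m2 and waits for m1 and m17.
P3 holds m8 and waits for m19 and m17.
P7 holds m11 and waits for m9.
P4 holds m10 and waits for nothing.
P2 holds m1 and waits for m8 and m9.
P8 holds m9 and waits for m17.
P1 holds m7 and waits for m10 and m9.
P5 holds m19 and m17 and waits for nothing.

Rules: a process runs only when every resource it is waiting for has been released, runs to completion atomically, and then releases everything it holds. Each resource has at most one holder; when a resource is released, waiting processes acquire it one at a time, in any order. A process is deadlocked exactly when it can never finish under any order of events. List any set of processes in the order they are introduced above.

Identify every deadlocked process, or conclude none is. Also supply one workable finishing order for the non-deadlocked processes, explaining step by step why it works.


No process is deadlocked.
Key observation: the wait relation is loop-free; peeling off processes with no waits unwinds the whole state.
A valid finishing order for the others: P5, P4, P8, P3, P1, P7, P2, P9.
Step-by-step check:
  P5 waits on nothing -> runs at once and releases m19 and m17
  P4 waits on nothing -> runs at once and releases m10
  P8: everything it awaited (m17) is free; runs, freeing m9
  P3: everything it awaited (m19 and m17) is free; runs, freeing m8
  P1: everything it awaited (m10 and m9) is free; runs, freeing m7
  P7: everything it awaited (m9) is free; runs, freeing m11
  P2: everything it awaited (m8 and m9) is free; runs, freeing m1
  P9: everything it awaited (m1 and m17) is free; runs, freeing m0 and m2


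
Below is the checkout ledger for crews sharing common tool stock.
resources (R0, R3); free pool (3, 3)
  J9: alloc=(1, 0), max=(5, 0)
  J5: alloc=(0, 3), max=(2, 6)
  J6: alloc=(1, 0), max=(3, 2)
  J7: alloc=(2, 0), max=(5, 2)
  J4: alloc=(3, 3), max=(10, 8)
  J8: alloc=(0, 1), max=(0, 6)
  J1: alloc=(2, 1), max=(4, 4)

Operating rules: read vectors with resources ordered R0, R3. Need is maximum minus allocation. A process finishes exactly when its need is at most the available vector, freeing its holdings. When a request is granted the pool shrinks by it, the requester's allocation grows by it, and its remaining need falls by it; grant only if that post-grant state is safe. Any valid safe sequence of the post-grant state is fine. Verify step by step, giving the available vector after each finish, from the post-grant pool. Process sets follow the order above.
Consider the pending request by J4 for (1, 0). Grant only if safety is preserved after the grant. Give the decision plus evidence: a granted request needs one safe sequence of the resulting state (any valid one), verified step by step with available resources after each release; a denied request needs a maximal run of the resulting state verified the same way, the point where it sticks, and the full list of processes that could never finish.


GRANT — the state after the grant stays safe, e.g. via J1, J7, J5, J8, J6, J4, J9.
Key observation: the grant leaves (2, 3) free — enough for J1, whose release restarts the cascade.
Step-by-step check of the post-grant state:
  pool = (2, 3)
  J1: need (2, 3) fits (2, 3); releases (2, 1), pool now (4, 4)
  J7: need (3, 2) fits (4, 4); releases (2, 0), pool now (6, 4)
  J5: need (2, 3) fits (6, 4); releases (0, 3), pool now (6, 7)
  J8: need (0, 5) fits (6, 7); releases (0, 1), pool now (6, 8)
  J6: need (2, 2) fits (6, 8); releases (1, 0), pool now (7, 8)
  J4: need (6, 5) fits (7, 8); releases (4, 3), pool now (11, 11)
  J9: need (4, 0) fits (11, 11); releases (1, 0), pool now (12, 11)


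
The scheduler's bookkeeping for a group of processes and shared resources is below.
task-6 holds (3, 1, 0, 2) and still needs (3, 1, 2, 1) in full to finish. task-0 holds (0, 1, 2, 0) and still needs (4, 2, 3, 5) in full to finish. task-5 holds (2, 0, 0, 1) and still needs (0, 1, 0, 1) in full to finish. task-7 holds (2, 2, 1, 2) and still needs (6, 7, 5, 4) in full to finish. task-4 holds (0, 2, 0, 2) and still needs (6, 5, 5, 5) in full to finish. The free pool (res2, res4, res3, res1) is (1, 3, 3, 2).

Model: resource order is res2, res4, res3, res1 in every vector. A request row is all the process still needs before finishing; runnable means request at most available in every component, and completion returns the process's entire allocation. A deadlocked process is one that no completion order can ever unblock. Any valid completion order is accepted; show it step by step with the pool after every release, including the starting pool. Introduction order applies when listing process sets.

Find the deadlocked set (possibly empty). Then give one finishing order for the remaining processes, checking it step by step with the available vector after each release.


The deadlocked set is empty.
Key observation: starting with task-5, each completion frees enough for the next — no one is permanently blocked.
One completion order for the rest: task-5, task-6, task-0, task-4, task-7. Verifying each step:
  pool = (1, 3, 3, 2)
  run task-5 (needs (0, 1, 0, 1), free (1, 3, 3, 2)); after release of (2, 0, 0, 1) the pool is (3, 3, 3, 3)
  run task-6 (needs (3, 1, 2, 1), free (3, 3, 3, 3)); after release of (3, 1, 0, 2) the pool is (6, 4, 3, 5)
  run task-0 (needs (4, 2, 3, 5), free (6, 4, 3, 5)); after release of (0, 1, 2, 0) the pool is (6, 5, 5, 5)
  run task-4 (needs (6, 5, 5, 5), free (6, 5, 5, 5)); after release of (0, 2, 0, 2) the pool is (6, 7, 5, 7)
  run task-7 (needs (6, 7, 5, 4), free (6, 7, 5, 7)); after release of (2, 2, 1, 2) the pool is (8, 9, 6, 9)


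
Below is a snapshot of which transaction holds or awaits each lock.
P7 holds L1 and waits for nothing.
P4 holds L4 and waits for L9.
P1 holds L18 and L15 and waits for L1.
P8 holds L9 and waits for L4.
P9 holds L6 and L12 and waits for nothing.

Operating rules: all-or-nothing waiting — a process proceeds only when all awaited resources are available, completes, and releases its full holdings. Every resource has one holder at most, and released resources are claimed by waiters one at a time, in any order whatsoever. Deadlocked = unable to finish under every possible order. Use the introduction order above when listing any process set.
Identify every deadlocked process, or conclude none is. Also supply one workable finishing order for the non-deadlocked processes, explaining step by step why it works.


Deadlocked: P4 and P8.
Key observation: the knot is the closed ring of waits P4 -> P8 -> P4; no other process is dragged down with it.
A valid finishing order for the others: P7, P9, P1.
Verifying each step:
  P7 waits on nothing -> runs at once and releases L1
  P9 waits on nothing -> runs at once and releases L6 and L12
  P1: everything it awaited (L1) is free; runs, freeing L18 and L15


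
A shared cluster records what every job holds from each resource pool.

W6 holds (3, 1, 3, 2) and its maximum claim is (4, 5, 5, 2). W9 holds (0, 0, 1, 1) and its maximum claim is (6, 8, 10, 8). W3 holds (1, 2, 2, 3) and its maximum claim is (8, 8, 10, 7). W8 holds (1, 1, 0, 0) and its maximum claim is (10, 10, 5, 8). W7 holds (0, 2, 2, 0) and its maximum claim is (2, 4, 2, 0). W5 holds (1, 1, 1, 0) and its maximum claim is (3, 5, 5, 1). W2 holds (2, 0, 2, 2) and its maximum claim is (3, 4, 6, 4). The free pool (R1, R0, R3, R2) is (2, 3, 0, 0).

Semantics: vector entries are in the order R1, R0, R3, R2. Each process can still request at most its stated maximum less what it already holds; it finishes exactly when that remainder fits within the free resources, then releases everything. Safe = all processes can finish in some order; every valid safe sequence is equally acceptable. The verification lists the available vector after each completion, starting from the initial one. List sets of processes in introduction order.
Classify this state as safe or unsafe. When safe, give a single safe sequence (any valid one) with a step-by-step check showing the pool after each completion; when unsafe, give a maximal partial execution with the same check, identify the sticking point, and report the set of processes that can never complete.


SAFE, for example via the order W7, W6, W2, W5, W3, W9, W8.
Key observation: the order's first zero-slack moment is W7 ((2, 2, 0, 0) needed, (2, 3, 0, 0) free — a requested resource with nothing to spare).
Step-by-step check:
  pool = (2, 3, 0, 0)
  W7: need (2, 2, 0, 0) fits (2, 3, 0, 0); releases (0, 2, 2, 0), pool now (2, 5, 2, 0)
  W6: need (1, 4, 2, 0) fits (2, 5, 2, 0); releases (3, 1, 3, 2), pool now (5, 6, 5, 2)
  W2: need (1, 4, 4, 2) fits (5, 6, 5, 2); releases (2, 0, 2, 2), pool now (7, 6, 7, 4)
  W5: need (2, 4, 4, 1) fits (7, 6, 7, 4); releases (1, 1, 1, 0), pool now (8, 7, 8, 4)
  W3: need (7, 6, 8, 4) fits (8, 7, 8, 4); releases (1, 2, 2, 3), pool now (9, 9, 10, 7)
  W9: need (6, 8, 9, 7) fits (9, 9, 10, 7); releases (0, 0, 1, 1), pool now (9, 9, 11, 8)
  W8: need (9, 9, 5, 8) fits (9, 9, 11, 8); releases (1, 1, 0, 0), pool now (10, 10, 11, 8)


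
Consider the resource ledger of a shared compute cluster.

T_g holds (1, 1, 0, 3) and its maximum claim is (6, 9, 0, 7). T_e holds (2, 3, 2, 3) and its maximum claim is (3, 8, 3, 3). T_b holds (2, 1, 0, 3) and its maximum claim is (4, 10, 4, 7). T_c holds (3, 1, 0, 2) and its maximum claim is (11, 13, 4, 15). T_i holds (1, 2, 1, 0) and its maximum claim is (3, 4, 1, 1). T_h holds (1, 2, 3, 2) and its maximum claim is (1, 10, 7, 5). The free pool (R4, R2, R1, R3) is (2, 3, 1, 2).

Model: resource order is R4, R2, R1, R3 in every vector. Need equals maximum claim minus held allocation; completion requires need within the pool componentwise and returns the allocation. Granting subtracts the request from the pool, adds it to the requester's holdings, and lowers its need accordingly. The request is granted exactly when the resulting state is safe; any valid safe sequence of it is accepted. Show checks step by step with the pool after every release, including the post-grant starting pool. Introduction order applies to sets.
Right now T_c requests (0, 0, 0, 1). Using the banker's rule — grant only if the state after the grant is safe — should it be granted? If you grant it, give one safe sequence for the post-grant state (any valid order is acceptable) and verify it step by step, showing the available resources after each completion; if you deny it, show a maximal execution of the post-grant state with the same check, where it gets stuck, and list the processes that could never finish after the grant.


GRANT. The post-grant state is safe; one safe sequence: T_i, T_e, T_g, T_h, T_b, T_c.
Key observation: (2, 3, 1, 1) free after granting still covers T_i first, and each release covers the next.
Check on the post-grant state, step by step:
  pool = (2, 3, 1, 1)
  run T_i (needs (2, 2, 0, 1), free (2, 3, 1, 1)); after release of (1, 2, 1, 0) the pool is (3, 5, 2, 1)
  run T_e (needs (1, 5, 1, 0), free (3, 5, 2, 1)); after release of (2, 3, 2, 3) the pool is (5, 8, 4, 4)
  run T_g (needs (5, 8, 0, 4), free (5, 8, 4, 4)); after release of (1, 1, 0, 3) the pool is (6, 9, 4, 7)
  run T_h (needs (0, 8, 4, 3), free (6, 9, 4, 7)); after release of (1, 2, 3, 2) the pool is (7, 11, 7, 9)
  run T_b (needs (2, 9, 4, 4), free (7, 11, 7, 9)); after release of (2, 1, 0, 3) the pool is (9, 12, 7, 12)
  run T_c (needs (8, 12, 4, 12), free (9, 12, 7, 12)); after release of (3, 1, 0, 3) the pool is (12, 13, 7, 15)


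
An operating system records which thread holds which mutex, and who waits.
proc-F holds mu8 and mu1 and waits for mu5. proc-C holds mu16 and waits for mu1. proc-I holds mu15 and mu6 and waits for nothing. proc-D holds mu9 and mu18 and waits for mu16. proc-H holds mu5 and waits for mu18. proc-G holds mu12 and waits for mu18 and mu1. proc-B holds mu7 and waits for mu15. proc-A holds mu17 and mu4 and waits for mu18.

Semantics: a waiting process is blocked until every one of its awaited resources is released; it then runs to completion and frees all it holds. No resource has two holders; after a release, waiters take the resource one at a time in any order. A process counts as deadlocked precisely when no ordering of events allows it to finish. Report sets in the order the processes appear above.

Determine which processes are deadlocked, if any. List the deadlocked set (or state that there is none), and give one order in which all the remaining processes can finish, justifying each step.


The deadlocked set is proc-F, proc-C, proc-D, proc-H, proc-G and proc-A.
Key observation: the knot is the closed ring of waits proc-F -> proc-H -> proc-D -> proc-C -> proc-F; proc-G and proc-A wait into the deadlock from upstream.
One completion order for the rest: proc-I, proc-B.
Walking it through:
  proc-I: no waits; runs immediately, freeing mu15 and mu6
  proc-B waits on mu15 — all released -> runs and releases mu7


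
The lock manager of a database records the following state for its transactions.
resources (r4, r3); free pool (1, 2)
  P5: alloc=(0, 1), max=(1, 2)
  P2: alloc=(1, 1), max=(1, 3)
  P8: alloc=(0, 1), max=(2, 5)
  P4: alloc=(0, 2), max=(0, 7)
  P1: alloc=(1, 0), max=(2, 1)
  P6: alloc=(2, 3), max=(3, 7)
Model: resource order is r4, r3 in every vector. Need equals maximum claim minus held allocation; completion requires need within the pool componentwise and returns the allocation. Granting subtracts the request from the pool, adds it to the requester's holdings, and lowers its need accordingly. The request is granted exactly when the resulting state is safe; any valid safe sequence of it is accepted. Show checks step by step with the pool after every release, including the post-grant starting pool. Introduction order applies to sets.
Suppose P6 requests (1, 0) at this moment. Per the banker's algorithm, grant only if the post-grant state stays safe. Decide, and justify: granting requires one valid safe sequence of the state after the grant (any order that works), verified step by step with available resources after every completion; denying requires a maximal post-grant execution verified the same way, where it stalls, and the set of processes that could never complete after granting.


GRANT — the state after the grant stays safe, e.g. via P2, P5, P1, P6, P8, P4.
Key observation: after the grant the pool drops to (0, 2), which still lets P2 finish first and unwind the rest.
Step-by-step check of the post-grant state:
  pool = (0, 2)
  P2 needs (0, 2) <= (0, 2) -> finishes; pool += (1, 1) = (1, 3)
  P5 needs (1, 1) <= (1, 3) -> finishes; pool += (0, 1) = (1, 4)
  P1 needs (1, 1) <= (1, 4) -> finishes; pool += (1, 0) = (2, 4)
  P6 needs (0, 4) <= (2, 4) -> finishes; pool += (3, 3) = (5, 7)
  P8 needs (2, 4) <= (5, 7) -> finishes; pool += (0, 1) = (5, 8)
  P4 needs (0, 5) <= (5, 8) -> finishes; pool += (0, 2) = (5, 10)


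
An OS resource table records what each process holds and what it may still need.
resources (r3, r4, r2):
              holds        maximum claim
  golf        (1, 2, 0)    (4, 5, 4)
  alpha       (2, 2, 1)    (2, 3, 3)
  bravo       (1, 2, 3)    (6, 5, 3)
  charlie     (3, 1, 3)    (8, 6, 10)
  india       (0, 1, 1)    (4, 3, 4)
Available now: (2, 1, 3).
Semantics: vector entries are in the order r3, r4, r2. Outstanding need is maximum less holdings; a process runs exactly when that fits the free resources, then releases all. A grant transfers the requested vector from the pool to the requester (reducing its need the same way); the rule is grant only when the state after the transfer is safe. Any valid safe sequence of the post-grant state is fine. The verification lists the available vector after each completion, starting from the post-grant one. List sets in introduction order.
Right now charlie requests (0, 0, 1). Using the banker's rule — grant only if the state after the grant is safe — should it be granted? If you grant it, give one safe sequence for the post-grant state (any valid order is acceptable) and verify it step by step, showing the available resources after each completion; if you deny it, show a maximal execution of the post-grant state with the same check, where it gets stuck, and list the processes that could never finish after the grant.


GRANT — the state after the grant stays safe, e.g. via alpha, india, golf, bravo, charlie.
Key observation: after the grant the pool drops to (2, 1, 2), which still lets alpha finish first and unwind the rest.
Check on the post-grant state, step by step:
  pool = (2, 1, 2)
  alpha: need (0, 1, 2) fits (2, 1, 2); releases (2, 2, 1), pool now (4, 3, 3)
  india: need (4, 2, 3) fits (4, 3, 3); releases (0, 1, 1), pool now (4, 4, 4)
  golf: need (3, 3, 4) fits (4, 4, 4); releases (1, 2, 0), pool now (5, 6, 4)
  bravo: need (5, 3, 0) fits (5, 6, 4); releases (1, 2, 3), pool now (6, 8, 7)
  charlie: need (5, 5, 6) fits (6, 8, 7); releases (3, 1, 4), pool now (9, 9, 11)


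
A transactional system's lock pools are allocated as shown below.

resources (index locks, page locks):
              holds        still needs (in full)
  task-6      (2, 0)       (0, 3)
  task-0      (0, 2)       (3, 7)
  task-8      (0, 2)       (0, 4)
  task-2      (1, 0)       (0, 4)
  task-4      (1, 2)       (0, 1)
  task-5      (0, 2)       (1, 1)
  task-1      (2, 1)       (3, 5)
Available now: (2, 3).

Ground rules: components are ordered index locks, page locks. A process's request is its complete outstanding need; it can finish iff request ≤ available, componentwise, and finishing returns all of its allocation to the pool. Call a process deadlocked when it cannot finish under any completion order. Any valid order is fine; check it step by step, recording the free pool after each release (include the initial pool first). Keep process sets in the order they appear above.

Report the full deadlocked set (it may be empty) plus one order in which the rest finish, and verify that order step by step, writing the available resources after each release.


Nothing here is deadlocked.
Key observation: starting with task-6, each completion frees enough for the next — no one is permanently blocked.
The rest can finish in the order task-6, task-4, task-8, task-1, task-0, task-5, task-2. Step-by-step check:
  pool = (2, 3)
  task-6: need (0, 3) fits (2, 3); releases (2, 0), pool now (4, 3)
  task-4: need (0, 1) fits (4, 3); releases (1, 2), pool now (5, 5)
  task-8: need (0, 4) fits (5, 5); releases (0, 2), pool now (5, 7)
  task-1: need (3, 5) fits (5, 7); releases (2, 1), pool now (7, 8)
  task-0: need (3, 7) fits (7, 8); releases (0, 2), pool now (7, 10)
  task-5: need (1, 1) fits (7, 10); releases (0, 2), pool now (7, 12)
  task-2: need (0, 4) fits (7, 12); releases (1, 0), pool now (8, 12)


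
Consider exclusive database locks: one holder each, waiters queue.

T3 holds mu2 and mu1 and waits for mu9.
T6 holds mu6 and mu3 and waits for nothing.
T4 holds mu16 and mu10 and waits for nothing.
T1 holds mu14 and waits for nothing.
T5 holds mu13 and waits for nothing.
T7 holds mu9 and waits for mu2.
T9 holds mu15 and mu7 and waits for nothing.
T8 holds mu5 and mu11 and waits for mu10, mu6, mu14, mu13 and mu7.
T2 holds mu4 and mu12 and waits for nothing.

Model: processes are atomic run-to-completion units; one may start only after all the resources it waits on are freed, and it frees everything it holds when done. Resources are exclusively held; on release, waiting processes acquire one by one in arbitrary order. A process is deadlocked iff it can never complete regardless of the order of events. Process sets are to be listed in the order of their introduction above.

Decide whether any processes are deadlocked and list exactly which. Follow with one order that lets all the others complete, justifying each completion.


The deadlocked set is T3 and T7.
Key observation: the knot is the closed ring of waits T3 -> T7 -> T3; no other process is dragged down with it.
A valid finishing order for the others: T2, T4, T1, T6, T5, T9, T8.
Verifying each step:
  T2: no waits; runs immediately, freeing mu4 and mu12
  T4: no waits; runs immediately, freeing mu16 and mu10
  T1: no waits; runs immediately, freeing mu14
  T6: no waits; runs immediately, freeing mu6 and mu3
  T5: no waits; runs immediately, freeing mu13
  T9: no waits; runs immediately, freeing mu15 and mu7
  T8: everything it awaited (mu10, mu6, mu14, mu13 and mu7) is free; runs, freeing mu5 and mu11


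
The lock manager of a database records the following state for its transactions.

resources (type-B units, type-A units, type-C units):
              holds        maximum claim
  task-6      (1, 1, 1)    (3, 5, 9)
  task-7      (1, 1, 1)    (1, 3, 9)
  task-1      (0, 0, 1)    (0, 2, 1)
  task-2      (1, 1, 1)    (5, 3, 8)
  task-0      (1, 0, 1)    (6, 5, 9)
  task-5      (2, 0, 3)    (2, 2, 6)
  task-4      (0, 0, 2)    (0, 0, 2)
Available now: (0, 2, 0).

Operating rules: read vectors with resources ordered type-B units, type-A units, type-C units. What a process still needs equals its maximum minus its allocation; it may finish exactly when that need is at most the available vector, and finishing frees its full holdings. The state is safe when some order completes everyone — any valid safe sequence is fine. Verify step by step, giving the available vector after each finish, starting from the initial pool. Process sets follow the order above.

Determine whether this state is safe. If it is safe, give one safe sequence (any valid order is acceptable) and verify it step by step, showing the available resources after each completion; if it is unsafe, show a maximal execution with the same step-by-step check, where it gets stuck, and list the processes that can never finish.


UNSAFE.
Key observation: the pool after task-4, task-1, task-5 is (2, 2, 6); every surviving request exceeds it in type-C units, so progress ends there.
The run task-4, task-1, task-5 cannot be extended any further. Step-by-step check:
  pool = (0, 2, 0)
  task-4 needs (0, 0, 0) <= (0, 2, 0) -> finishes; pool += (0, 0, 2) = (0, 2, 2)
  task-1 needs (0, 2, 0) <= (0, 2, 2) -> finishes; pool += (0, 0, 1) = (0, 2, 3)
  task-5 needs (0, 2, 3) <= (0, 2, 3) -> finishes; pool += (2, 0, 3) = (2, 2, 6)
  task-6 still needs (2, 4, 8) but only (2, 2, 6) is free — short on type-A units and type-C units
  task-7 still needs (0, 2, 8) but only (2, 2, 6) is free — short on type-C units
  task-2 still needs (4, 2, 7) but only (2, 2, 6) is free — short on type-B units and type-C units
  task-0 still needs (5, 5, 8) but only (2, 2, 6) is free — short on type-B units, type-A units and type-C units
Permanently blocked: task-6, task-7, task-2 and task-0.


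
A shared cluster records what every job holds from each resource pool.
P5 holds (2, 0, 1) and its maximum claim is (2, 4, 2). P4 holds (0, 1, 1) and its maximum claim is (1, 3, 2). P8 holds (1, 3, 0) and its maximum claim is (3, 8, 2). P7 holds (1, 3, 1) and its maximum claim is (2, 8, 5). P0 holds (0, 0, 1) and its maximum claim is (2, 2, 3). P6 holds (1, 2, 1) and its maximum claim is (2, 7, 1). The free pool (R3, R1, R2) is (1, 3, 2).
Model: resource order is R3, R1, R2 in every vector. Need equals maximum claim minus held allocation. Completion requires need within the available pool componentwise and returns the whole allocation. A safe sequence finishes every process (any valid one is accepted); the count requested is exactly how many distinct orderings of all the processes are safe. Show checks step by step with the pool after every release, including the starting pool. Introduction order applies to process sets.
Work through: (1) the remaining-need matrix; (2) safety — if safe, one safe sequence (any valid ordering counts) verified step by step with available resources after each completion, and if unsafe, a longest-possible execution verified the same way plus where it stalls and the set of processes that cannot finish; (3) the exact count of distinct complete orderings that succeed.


(1) Outstanding need per process (order R3, R1, R2):
  P5: (0, 4, 1)
  P4: (1, 2, 1)
  P8: (2, 5, 2)
  P7: (1, 5, 4)
  P0: (2, 2, 2)
  P6: (1, 5, 0)
(2) UNSAFE — no complete ordering exists.
Key observation: no order helps: past P4, P5, P0, the free pool tops out at (3, 4, 5), below what each blocked process needs in R1.
The run P4, P5, P0 cannot be extended any further. Step-by-step check:
  pool = (1, 3, 2)
  P4 needs (1, 2, 1) <= (1, 3, 2) -> finishes; pool += (0, 1, 1) = (1, 4, 3)
  P5 needs (0, 4, 1) <= (1, 4, 3) -> finishes; pool += (2, 0, 1) = (3, 4, 4)
  P0 needs (2, 2, 2) <= (3, 4, 4) -> finishes; pool += (0, 0, 1) = (3, 4, 5)
  P8 still needs (2, 5, 2) but only (3, 4, 5) is free — short on R1
  P7 still needs (1, 5, 4) but only (3, 4, 5) is free — short on R1
  P6 still needs (1, 5, 0) but only (3, 4, 5) is free — short on R1
Processes that can never finish: P8, P7 and P6.
(3) Exactly 0 of the possible complete orderings are safe sequences.


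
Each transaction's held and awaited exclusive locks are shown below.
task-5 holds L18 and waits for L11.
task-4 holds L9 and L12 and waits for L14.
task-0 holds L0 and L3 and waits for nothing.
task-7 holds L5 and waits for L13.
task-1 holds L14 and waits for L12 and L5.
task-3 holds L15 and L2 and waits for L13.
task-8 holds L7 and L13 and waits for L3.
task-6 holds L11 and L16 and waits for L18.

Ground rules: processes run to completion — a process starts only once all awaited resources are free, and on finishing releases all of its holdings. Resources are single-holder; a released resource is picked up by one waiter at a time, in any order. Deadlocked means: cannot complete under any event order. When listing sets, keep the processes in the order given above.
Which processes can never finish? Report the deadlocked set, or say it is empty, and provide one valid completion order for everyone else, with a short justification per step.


The deadlocked set is task-5, task-4, task-1 and task-6.
Key observation: the cycle task-5 -> task-6 -> task-5 can never break — each member waits on the next; task-4 and task-1 are caught in further circular waits.
The rest can finish in the order task-0, task-8, task-7, task-3.
Verifying each step:
  task-0: no waits; runs immediately, freeing L0 and L3
  task-8 waits on L3 — all released -> runs and releases L7 and L13
  task-7 waits on L13 — all released -> runs and releases L5
  task-3 waits on L13 — all released -> runs and releases L15 and L2


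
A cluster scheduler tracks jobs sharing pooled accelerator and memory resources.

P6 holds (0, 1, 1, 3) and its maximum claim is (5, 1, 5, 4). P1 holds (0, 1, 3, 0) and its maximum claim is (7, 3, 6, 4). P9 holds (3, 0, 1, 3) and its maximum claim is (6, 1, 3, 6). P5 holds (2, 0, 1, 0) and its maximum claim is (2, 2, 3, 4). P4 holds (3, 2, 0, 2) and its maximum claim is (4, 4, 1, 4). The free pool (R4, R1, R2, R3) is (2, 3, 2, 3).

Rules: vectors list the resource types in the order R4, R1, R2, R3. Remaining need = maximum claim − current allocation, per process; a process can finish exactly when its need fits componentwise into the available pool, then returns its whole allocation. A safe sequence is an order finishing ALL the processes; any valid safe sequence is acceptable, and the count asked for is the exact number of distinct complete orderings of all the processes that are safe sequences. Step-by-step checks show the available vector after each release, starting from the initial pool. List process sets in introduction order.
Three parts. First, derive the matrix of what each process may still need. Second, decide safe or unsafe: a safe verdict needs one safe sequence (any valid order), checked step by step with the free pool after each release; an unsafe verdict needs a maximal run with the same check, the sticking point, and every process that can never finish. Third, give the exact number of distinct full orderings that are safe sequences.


(1) Remaining need (order R4, R1, R2, R3):
  P6: (5, 0, 4, 1)
  P1: (7, 2, 3, 4)
  P9: (3, 1, 2, 3)
  P5: (0, 2, 2, 4)
  P4: (1, 2, 1, 2)
(2) SAFE — a valid safe sequence is P4, P5, P1, P9, P6.
Key observation: the order's first zero-slack moment is P5 ((0, 2, 2, 4) needed, (5, 5, 2, 5) free — a requested resource with nothing to spare).
Step-by-step check:
  pool = (2, 3, 2, 3)
  P4 needs (1, 2, 1, 2) <= (2, 3, 2, 3) -> finishes; pool += (3, 2, 0, 2) = (5, 5, 2, 5)
  P5 needs (0, 2, 2, 4) <= (5, 5, 2, 5) -> finishes; pool += (2, 0, 1, 0) = (7, 5, 3, 5)
  P1 needs (7, 2, 3, 4) <= (7, 5, 3, 5) -> finishes; pool += (0, 1, 3, 0) = (7, 6, 6, 5)
  P9 needs (3, 1, 2, 3) <= (7, 6, 6, 5) -> finishes; pool += (3, 0, 1, 3) = (10, 6, 7, 8)
  P6 needs (5, 0, 4, 1) <= (10, 6, 7, 8) -> finishes; pool += (0, 1, 1, 3) = (10, 7, 8, 11)
(3) Exactly 8 of the possible complete orderings are safe sequences.
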